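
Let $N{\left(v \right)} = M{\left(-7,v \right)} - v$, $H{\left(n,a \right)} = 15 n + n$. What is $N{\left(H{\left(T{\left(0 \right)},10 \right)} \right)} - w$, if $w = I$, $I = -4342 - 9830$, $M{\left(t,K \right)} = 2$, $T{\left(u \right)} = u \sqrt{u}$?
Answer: $14174$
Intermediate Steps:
$T{\left(u \right)} = u^{\frac{3}{2}}$
$H{\left(n,a \right)} = 16 n$
$I = -14172$ ($I = -4342 - 9830 = -14172$)
$w = -14172$
$N{\left(v \right)} = 2 - v$
$N{\left(H{\left(T{\left(0 \right)},10 \right)} \right)} - w = \left(2 - 16 \cdot 0^{\frac{3}{2}}\right) - -14172 = \left(2 - 16 \cdot 0\right) + 14172 = \left(2 - 0\right) + 14172 = \left(2 + 0\right) + 14172 = 2 + 14172 = 14174$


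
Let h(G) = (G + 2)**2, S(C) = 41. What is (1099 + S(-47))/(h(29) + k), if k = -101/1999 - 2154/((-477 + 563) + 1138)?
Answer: 464887440/391153711 ≈ 1.1885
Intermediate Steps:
h(G) = (2 + G)**2
k = -738245/407796 (k = -101*1/1999 - 2154/(86 + 1138) = -101/1999 - 2154/1224 = -101/1999 - 2154*1/1224 = -101/1999 - 359/204 = -738245/407796 ≈ -1.8103)
(1099 + S(-47))/(h(29) + k) = (1099 + 41)/((2 + 29)**2 - 738245/407796) = 1140/(31**2 - 738245/407796) = 1140/(961 - 738245/407796) = 1140/(391153711/407796) = 1140*(407796/391153711) = 464887440/391153711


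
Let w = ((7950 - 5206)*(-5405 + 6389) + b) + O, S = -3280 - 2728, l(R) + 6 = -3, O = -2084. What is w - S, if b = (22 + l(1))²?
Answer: 2704189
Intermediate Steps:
l(R) = -9 (l(R) = -6 - 3 = -9)
b = 169 (b = (22 - 9)² = 13² = 169)
S = -6008
w = 2698181 (w = ((7950 - 5206)*(-5405 + 6389) + 169) - 2084 = (2744*984 + 169) - 2084 = (2700096 + 169) - 2084 = 2700265 - 2084 = 2698181)
w - S = 2698181 - 1*(-6008) = 2698181 + 6008 = 2704189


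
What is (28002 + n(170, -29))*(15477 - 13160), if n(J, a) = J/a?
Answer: 1881144496/29 ≈ 6.4867e+7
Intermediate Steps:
(28002 + n(170, -29))*(15477 - 13160) = (28002 + 170/(-29))*(15477 - 13160) = (28002 + 170*(-1/29))*2317 = (28002 - 170/29)*2317 = (811888/29)*2317 = 1881144496/29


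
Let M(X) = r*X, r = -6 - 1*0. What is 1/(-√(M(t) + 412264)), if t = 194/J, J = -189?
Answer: -3*√45452785/12986510 ≈ -0.0015574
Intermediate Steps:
r = -6 (r = -6 + 0 = -6)
t = -194/189 (t = 194/(-189) = 194*(-1/189) = -194/189 ≈ -1.0265)
M(X) = -6*X
1/(-√(M(t) + 412264)) = 1/(-√(-6*(-194/189) + 412264)) = 1/(-√(388/63 + 412264)) = 1/(-√(25973020/63)) = 1/(-2*√45452785/21) = -3*√45452785/12986510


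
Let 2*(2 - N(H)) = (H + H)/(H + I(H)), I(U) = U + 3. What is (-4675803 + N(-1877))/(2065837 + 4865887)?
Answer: -4384732857/6500224181 ≈ -0.67455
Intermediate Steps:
I(U) = 3 + U
N(H) = 2 - H/(3 + 2*H) (N(H) = 2 - (H + H)/(2*(H + (3 + H))) = 2 - 2*H/(2*(3 + 2*H)) = 2 - H/(3 + 2*H))
(-4675803 + N(-1877))/(2065837 + 4865887) = (-4675803 + 3*(2 - 1877)/(3 + 2*(-1877)))/(2065837 + 4865887) = (-4675803 + 3*(-1875)/(3 - 3754))/6931724 = (-4675803 + 3*(-1875)/(-3751))*(1/6931724) = (-4675803 + 3*(-1/3751)*(-1875))*(1/6931724) = (-4675803 + 5625/3751)*(1/6931724) = -17538931428/3751*1/6931724 = -4384732857/6500224181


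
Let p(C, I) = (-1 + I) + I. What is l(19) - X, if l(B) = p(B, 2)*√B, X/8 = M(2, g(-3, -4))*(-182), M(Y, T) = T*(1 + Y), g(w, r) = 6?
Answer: 26208 + 3*√19 ≈ 26221.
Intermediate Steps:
p(C, I) = -1 + 2*I
X = -26208 (X = 8*((6*(1 + 2))*(-182)) = 8*((6*3)*(-182)) = 8*(18*(-182)) = 8*(-3276) = -26208)
l(B) = 3*√B (l(B) = (-1 + 2*2)*√B = (-1 + 4)*√B = 3*√B)
l(19) - X = 3*√19 - 1*(-26208) = 3*√19 + 26208 = 26208 + 3*√19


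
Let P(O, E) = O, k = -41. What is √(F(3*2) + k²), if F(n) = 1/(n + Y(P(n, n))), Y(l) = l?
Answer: √60519/6 ≈ 41.001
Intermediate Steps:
F(n) = 1/(2*n) (F(n) = 1/(n + n) = 1/(2*n))
√(F(3*2) + k²) = √(1/(2*((3*2))) + (-41)²) = √((½)/6 + 1681) = √((½)*(⅙) + 1681) = √(1/12 + 1681) = √(20173/12) = √60519/6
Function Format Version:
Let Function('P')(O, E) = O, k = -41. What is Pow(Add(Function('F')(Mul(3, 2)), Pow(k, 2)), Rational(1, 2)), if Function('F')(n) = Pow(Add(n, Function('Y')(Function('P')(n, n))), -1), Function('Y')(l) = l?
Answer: Mul(Rational(1, 6), Pow(60519, Rational(1, 2))) ≈ 41.001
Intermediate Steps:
Function('F')(n) = Mul(Rational(1, 2), Pow(n, -1)) (Function('F')(n) = Pow(Add(n, n), -1) = Pow(Mul(2, n), -1) = Mul(Rational(1, 2), Pow(n, -1)))
Pow(Add(Function('F')(Mul(3, 2)), Pow(k, 2)), Rational(1, 2)) = Pow(Add(Mul(Rational(1, 2), Pow(Mul(3, 2), -1)), Pow(-41, 2)), Rational(1, 2)) = Pow(Add(Mul(Rational(1, 2), Pow(6, -1)), 1681), Rational(1, 2)) = Pow(Add(Mul(Rational(1, 2), Rational(1, 6)), 1681), Rational(1, 2)) = Pow(Add(Rational(1, 12), 1681), Rational(1, 2)) = Pow(Rational(20173, 12), Rational(1, 2)) = Mul(Rational(1, 6), Pow(60519, Rational(1, 2)))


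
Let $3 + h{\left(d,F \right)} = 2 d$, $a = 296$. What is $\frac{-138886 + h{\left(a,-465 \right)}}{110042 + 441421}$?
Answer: $- \frac{46099}{183821} \approx -0.25078$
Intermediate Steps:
$h{\left(d,F \right)} = -3 + 2 d$
$\frac{-138886 + h{\left(a,-465 \right)}}{110042 + 441421} = \frac{-138886 + \left(-3 + 2 \cdot 296\right)}{110042 + 441421} = \frac{-138886 + \left(-3 + 592\right)}{551463} = \left(-138886 + 589\right) \frac{1}{551463} = \left(-138297\right) \frac{1}{551463} = - \frac{46099}{183821}$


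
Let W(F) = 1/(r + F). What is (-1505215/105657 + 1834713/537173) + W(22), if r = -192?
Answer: -104557555665841/9648534902370 ≈ -10.837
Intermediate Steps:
W(F) = 1/(-192 + F)
(-1505215/105657 + 1834713/537173) + W(22) = (-1505215/105657 + 1834713/537173) + 1/(-192 + 22) = (-1505215*1/105657 + 1834713*(1/537173)) + 1/(-170) = (-1505215/105657 + 1834713/537173) - 1/170 = -614710585754/56756087661 - 1/170 = -104557555665841/9648534902370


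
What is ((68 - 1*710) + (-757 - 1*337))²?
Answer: 3013696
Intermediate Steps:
((68 - 1*710) + (-757 - 1*337))² = ((68 - 710) + (-757 - 337))² = (-642 - 1094)² = (-1736)² = 3013696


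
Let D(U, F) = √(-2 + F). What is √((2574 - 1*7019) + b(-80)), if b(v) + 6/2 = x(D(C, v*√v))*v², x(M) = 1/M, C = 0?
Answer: 4*2^(¼)*√(-139*√2 + 200/√(-1 - 160*I*√5)) ≈ 1.2947 + 65.427*I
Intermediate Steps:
b(v) = -3 + v²/√(-2 + v^(3/2)) (b(v) = -3 + v²/(√(-2 + v*√v)) = -3 + v²/(√(-2 + v^(3/2))) = -3 + v²/√(-2 + v^(3/2)))
√((2574 - 1*7019) + b(-80)) = √((2574 - 1*7019) + (-3 + (-80)²/√(-2 + (-80)^(3/2)))) = √((2574 - 7019) + (-3 + 6400/√(-2 - 320*I*√5))) = √(-4445 + (-3 + 6400/√(-2 - 320*I*√5))) = √(-4448 + 6400/√(-2 - 320*I*√5))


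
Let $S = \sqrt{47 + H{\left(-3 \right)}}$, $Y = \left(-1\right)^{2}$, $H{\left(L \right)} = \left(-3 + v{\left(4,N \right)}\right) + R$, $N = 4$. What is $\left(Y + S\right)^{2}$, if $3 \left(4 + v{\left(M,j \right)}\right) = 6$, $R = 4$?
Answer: $\left(1 + \sqrt{46}\right)^{2} \approx 60.565$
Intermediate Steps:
$v{\left(M,j \right)} = -2$ ($v{\left(M,j \right)} = -4 + \frac{1}{3} \cdot 6 = -4 + 2 = -2$)
$H{\left(L \right)} = -1$ ($H{\left(L \right)} = \left(-3 - 2\right) + 4 = -5 + 4 = -1$)
$Y = 1$
$S = \sqrt{46}$ ($S = \sqrt{47 - 1} = \sqrt{46} \approx 6.7823$)
$\left(Y + S\right)^{2} = \left(1 + \sqrt{46}\right)^{2}$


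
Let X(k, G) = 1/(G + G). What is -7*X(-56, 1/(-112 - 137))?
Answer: 1743/2 ≈ 871.50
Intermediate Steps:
X(k, G) = 1/(2*G)
-7*X(-56, 1/(-112 - 137)) = -7/(2*(1/(-112 - 137))) = -7/(2*(1/(-249))) = -7/(2*(-1/249)) = -7*(-249)/2 = -7*(-249/2) = 1743/2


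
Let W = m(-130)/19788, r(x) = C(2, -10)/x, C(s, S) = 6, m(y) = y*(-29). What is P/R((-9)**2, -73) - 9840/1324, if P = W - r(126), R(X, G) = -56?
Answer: -3181419329/427922096 ≈ -7.4346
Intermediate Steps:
m(y) = -29*y
r(x) = 6/x
W = 1885/9894 (W = -29*(-130)/19788 = 3770*(1/19788) = 1885/9894 ≈ 0.19052)
P = 3299/23086 (P = 1885/9894 - 6/126 = 1885/9894 - 1*1/21 = 1885/9894 - 1/21 = 3299/23086 ≈ 0.14290)
P/R((-9)**2, -73) - 9840/1324 = (3299/23086)/(-56) - 9840/1324 = (3299/23086)*(-1/56) - 9840*1/1324 = -3299/1292816 - 2460/331 = -3181419329/427922096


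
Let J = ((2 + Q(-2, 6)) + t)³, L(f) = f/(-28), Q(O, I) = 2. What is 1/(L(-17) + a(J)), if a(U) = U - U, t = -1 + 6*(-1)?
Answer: 28/17 ≈ 1.6471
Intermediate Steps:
t = -7 (t = -1 - 6 = -7)
L(f) = -f/28 (L(f) = f*(-1/28) = -f/28)
J = -27 (J = ((2 + 2) - 7)³ = (4 - 7)³ = (-3)³ = -27)
a(U) = 0
1/(L(-17) + a(J)) = 1/(-1/28*(-17) + 0) = 1/(17/28 + 0) = 1/(17/28) = 28/17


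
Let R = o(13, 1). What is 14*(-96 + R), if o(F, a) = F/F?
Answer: -1330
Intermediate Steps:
o(F, a) = 1
R = 1
14*(-96 + R) = 14*(-96 + 1) = 14*(-95) = -1330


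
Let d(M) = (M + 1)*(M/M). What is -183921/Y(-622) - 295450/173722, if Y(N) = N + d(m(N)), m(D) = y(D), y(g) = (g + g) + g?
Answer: 5202723302/72007769 ≈ 72.252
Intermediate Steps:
y(g) = 3*g (y(g) = 2*g + g = 3*g)
m(D) = 3*D
d(M) = 1 + M (d(M) = (1 + M)*1 = 1 + M)
Y(N) = 1 + 4*N (Y(N) = N + (1 + 3*N) = 1 + 4*N)
-183921/Y(-622) - 295450/173722 = -183921/(1 + 4*(-622)) - 295450/173722 = -183921/(1 - 2488) - 295450*1/173722 = -183921/(-2487) - 147725/86861 = -183921*(-1/2487) - 147725/86861 = 61307/829 - 147725/86861 = 5202723302/72007769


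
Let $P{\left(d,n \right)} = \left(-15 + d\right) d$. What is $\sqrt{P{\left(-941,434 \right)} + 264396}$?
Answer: $2 \sqrt{290998} \approx 1078.9$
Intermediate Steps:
$P{\left(d,n \right)} = d \left(-15 + d\right)$
$\sqrt{P{\left(-941,434 \right)} + 264396} = \sqrt{- 941 \left(-15 - 941\right) + 264396} = \sqrt{\left(-941\right) \left(-956\right) + 264396} = \sqrt{899596 + 264396} = \sqrt{1163992} = 2 \sqrt{290998}$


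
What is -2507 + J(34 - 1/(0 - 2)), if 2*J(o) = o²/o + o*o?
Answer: -15157/8 ≈ -1894.6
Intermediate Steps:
J(o) = o/2 + o²/2 (J(o) = (o²/o + o*o)/2 = (o + o²)/2 = o/2 + o²/2)
-2507 + J(34 - 1/(0 - 2)) = -2507 + (34 - 1/(0 - 2))*(1 + (34 - 1/(0 - 2)))/2 = -2507 + (34 - 1/(-2))*(1 + (34 - 1/(-2)))/2 = -2507 + (34 - 1*(-½))*(1 + (34 - 1*(-½)))/2 = -2507 + (34 + ½)*(1 + (34 + ½))/2 = -2507 + (½)*(69/2)*(1 + 69/2) = -2507 + (½)*(69/2)*(71/2) = -2507 + 4899/8 = -15157/8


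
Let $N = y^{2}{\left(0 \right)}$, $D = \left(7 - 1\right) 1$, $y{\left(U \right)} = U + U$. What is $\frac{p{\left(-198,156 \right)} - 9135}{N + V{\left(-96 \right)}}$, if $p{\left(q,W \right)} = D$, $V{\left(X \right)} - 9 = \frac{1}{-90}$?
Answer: $- \frac{821610}{809} \approx -1015.6$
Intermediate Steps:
$y{\left(U \right)} = 2 U$
$D = 6$ ($D = 6 \cdot 1 = 6$)
$V{\left(X \right)} = \frac{809}{90}$ ($V{\left(X \right)} = 9 + \frac{1}{-90} = 9 - \frac{1}{90} = \frac{809}{90}$)
$p{\left(q,W \right)} = 6$
$N = 0$ ($N = \left(2 \cdot 0\right)^{2} = 0^{2} = 0$)
$\frac{p{\left(-198,156 \right)} - 9135}{N + V{\left(-96 \right)}} = \frac{6 - 9135}{0 + \frac{809}{90}} = - \frac{9129}{\frac{809}{90}} = \left(-9129\right) \frac{90}{809} = - \frac{821610}{809}$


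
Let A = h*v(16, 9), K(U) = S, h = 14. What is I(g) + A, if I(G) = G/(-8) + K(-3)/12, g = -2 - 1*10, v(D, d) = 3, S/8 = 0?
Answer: 87/2 ≈ 43.500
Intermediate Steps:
S = 0 (S = 8*0 = 0)
K(U) = 0
A = 42 (A = 14*3 = 42)
g = -12 (g = -2 - 10 = -12)
I(G) = -G/8 (I(G) = G/(-8) + 0/12 = G*(-⅛) + 0*(1/12) = -G/8 + 0 = -G/8)
I(g) + A = -⅛*(-12) + 42 = 3/2 + 42 = 87/2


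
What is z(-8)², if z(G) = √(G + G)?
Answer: -16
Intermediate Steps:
z(G) = √2*√G (z(G) = √(2*G) = √2*√G)
z(-8)² = (√2*√(-8))² = (√2*(2*I*√2))² = (4*I)² = -16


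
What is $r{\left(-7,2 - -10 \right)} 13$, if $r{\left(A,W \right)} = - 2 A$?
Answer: $182$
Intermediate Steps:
$r{\left(-7,2 - -10 \right)} 13 = \left(-2\right) \left(-7\right) 13 = 14 \cdot 13 = 182$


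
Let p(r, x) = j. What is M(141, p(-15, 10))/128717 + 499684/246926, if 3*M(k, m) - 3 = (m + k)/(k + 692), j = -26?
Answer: 80365445604568/39713575640529 ≈ 2.0236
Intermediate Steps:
p(r, x) = -26
M(k, m) = 1 + (k + m)/(3*(692 + k)) (M(k, m) = 1 + ((m + k)/(k + 692))/3 = 1 + ((k + m)/(692 + k))/3 = 1 + (k + m)/(3*(692 + k)))
M(141, p(-15, 10))/128717 + 499684/246926 = ((2076 - 26 + 4*141)/(3*(692 + 141)))/128717 + 499684/246926 = ((⅓)*(2076 - 26 + 564)/833)*(1/128717) + 499684*(1/246926) = ((⅓)*(1/833)*2614)*(1/128717) + 249842/123463 = (2614/2499)*(1/128717) + 249842/123463 = 2614/321663783 + 249842/123463 = 80365445604568/39713575640529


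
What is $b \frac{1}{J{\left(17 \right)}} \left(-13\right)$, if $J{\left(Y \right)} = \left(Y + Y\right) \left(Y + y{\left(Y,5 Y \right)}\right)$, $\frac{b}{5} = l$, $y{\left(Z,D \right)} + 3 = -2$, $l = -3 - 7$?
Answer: $\frac{325}{204} \approx 1.5931$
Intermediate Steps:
$l = -10$
$y{\left(Z,D \right)} = -5$ ($y{\left(Z,D \right)} = -3 - 2 = -5$)
$b = -50$ ($b = 5 \left(-10\right) = -50$)
$J{\left(Y \right)} = 2 Y \left(-5 + Y\right)$ ($J{\left(Y \right)} = \left(Y + Y\right) \left(Y - 5\right) = 2 Y \left(-5 + Y\right)$)
$b \frac{1}{J{\left(17 \right)}} \left(-13\right) = - 50 \frac{1}{2 \cdot 17 \left(-5 + 17\right)} \left(-13\right) = - 50 \frac{1}{2 \cdot 17 \cdot 12} \left(-13\right) = - 50 \cdot \frac{1}{408} \left(-13\right) = \left(-50\right) \left(- \frac{13}{408}\right) = \frac{325}{204}$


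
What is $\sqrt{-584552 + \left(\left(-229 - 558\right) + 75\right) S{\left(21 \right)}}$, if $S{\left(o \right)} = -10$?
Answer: $2 i \sqrt{144358} \approx 759.89 i$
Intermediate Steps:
$\sqrt{-584552 + \left(\left(-229 - 558\right) + 75\right) S{\left(21 \right)}} = \sqrt{-584552 + \left(\left(-229 - 558\right) + 75\right) \left(-10\right)} = \sqrt{-584552 + \left(-787 + 75\right) \left(-10\right)} = \sqrt{-584552 - -7120} = \sqrt{-584552 + 7120} = \sqrt{-577432} = 2 i \sqrt{144358}$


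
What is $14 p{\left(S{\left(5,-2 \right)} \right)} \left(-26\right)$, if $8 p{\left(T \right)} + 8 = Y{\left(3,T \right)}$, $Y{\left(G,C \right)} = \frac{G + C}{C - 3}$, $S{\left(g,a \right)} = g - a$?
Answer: $\frac{1001}{4} \approx 250.25$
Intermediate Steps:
$Y{\left(G,C \right)} = \frac{C + G}{-3 + C}$
$p{\left(T \right)} = -1 + \frac{3 + T}{8 \left(-3 + T\right)}$ ($p{\left(T \right)} = -1 + \frac{\frac{1}{-3 + T} \left(T + 3\right)}{8} = -1 + \frac{\frac{1}{-3 + T} \left(3 + T\right)}{8} = -1 + \frac{3 + T}{8 \left(-3 + T\right)}$)
$14 p{\left(S{\left(5,-2 \right)} \right)} \left(-26\right) = 14 \frac{27 - 7 \left(5 - -2\right)}{8 \left(-3 + \left(5 - -2\right)\right)} \left(-26\right) = 14 \frac{27 - 7 \left(5 + 2\right)}{8 \left(-3 + \left(5 + 2\right)\right)} \left(-26\right) = 14 \frac{27 - 49}{8 \left(-3 + 7\right)} \left(-26\right) = 14 \frac{27 - 49}{8 \cdot 4} \left(-26\right) = 14 \cdot \frac{1}{8} \cdot \frac{1}{4} \left(-22\right) \left(-26\right) = 14 \left(- \frac{11}{16}\right) \left(-26\right) = \left(- \frac{77}{8}\right) \left(-26\right) = \frac{1001}{4}$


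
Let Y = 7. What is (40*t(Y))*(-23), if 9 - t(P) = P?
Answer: -1840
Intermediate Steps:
t(P) = 9 - P
(40*t(Y))*(-23) = (40*(9 - 1*7))*(-23) = (40*(9 - 7))*(-23) = (40*2)*(-23) = 80*(-23) = -1840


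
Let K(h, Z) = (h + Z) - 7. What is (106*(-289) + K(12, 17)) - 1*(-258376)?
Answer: 227764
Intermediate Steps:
K(h, Z) = -7 + Z + h (K(h, Z) = (Z + h) - 7 = -7 + Z + h)
(106*(-289) + K(12, 17)) - 1*(-258376) = (106*(-289) + (-7 + 17 + 12)) - 1*(-258376) = (-30634 + 22) + 258376 = -30612 + 258376 = 227764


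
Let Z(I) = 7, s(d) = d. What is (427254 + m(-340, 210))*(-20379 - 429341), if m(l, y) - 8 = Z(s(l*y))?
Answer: -192151414680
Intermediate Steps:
m(l, y) = 15 (m(l, y) = 8 + 7 = 15)
(427254 + m(-340, 210))*(-20379 - 429341) = (427254 + 15)*(-20379 - 429341) = 427269*(-449720) = -192151414680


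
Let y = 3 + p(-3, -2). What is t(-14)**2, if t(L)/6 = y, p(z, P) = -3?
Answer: 0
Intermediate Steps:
y = 0 (y = 3 - 3 = 0)
t(L) = 0 (t(L) = 6*0 = 0)
t(-14)**2 = 0**2 = 0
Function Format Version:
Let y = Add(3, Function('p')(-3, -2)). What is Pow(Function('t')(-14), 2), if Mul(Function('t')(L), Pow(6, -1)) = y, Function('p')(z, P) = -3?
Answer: 0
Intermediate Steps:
y = 0 (y = Add(3, -3) = 0)
Function('t')(L) = 0 (Function('t')(L) = Mul(6, 0) = 0)
Pow(Function('t')(-14), 2) = Pow(0, 2) = 0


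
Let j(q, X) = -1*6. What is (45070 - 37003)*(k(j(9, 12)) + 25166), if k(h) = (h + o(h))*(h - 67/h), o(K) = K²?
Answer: 204264507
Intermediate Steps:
j(q, X) = -6
k(h) = (h + h²)*(h - 67/h)
(45070 - 37003)*(k(j(9, 12)) + 25166) = (45070 - 37003)*((-67 + (-6)² + (-6)³ - 67*(-6)) + 25166) = 8067*((-67 + 36 - 216 + 402) + 25166) = 8067*(155 + 25166) = 8067*25321 = 204264507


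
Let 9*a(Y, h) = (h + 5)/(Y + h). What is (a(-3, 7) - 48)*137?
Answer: -19591/3 ≈ -6530.3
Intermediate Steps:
a(Y, h) = (5 + h)/(9*(Y + h)) (a(Y, h) = ((h + 5)/(Y + h))/9 = ((5 + h)/(Y + h))/9 = (5 + h)/(9*(Y + h)))
(a(-3, 7) - 48)*137 = ((5 + 7)/(9*(-3 + 7)) - 48)*137 = ((⅑)*12/4 - 48)*137 = ((⅑)*(¼)*12 - 48)*137 = (⅓ - 48)*137 = -143/3*137 = -19591/3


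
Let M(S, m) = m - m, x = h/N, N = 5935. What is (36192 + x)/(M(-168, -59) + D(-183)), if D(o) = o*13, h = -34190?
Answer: -3304082/217221 ≈ -15.211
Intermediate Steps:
D(o) = 13*o
x = -6838/1187 (x = -34190/5935 = -34190*1/5935 = -6838/1187 ≈ -5.7607)
M(S, m) = 0
(36192 + x)/(M(-168, -59) + D(-183)) = (36192 - 6838/1187)/(0 + 13*(-183)) = 42953066/(1187*(0 - 2379)) = (42953066/1187)/(-2379) = (42953066/1187)*(-1/2379) = -3304082/217221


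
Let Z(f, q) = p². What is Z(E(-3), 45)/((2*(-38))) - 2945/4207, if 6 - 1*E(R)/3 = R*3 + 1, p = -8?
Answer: -123267/79933 ≈ -1.5421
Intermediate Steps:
E(R) = 15 - 9*R (E(R) = 18 - 3*(R*3 + 1) = 18 - 3*(3*R + 1) = 18 - 3*(1 + 3*R) = 18 + (-3 - 9*R) = 15 - 9*R)
Z(f, q) = 64 (Z(f, q) = (-8)² = 64)
Z(E(-3), 45)/((2*(-38))) - 2945/4207 = 64/((2*(-38))) - 2945/4207 = 64/(-76) - 2945*1/4207 = 64*(-1/76) - 2945/4207 = -16/19 - 2945/4207 = -123267/79933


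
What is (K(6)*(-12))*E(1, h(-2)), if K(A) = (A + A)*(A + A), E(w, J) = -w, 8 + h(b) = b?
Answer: 1728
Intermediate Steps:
h(b) = -8 + b
K(A) = 4*A² (K(A) = (2*A)*(2*A) = 4*A²)
(K(6)*(-12))*E(1, h(-2)) = ((4*6²)*(-12))*(-1*1) = ((4*36)*(-12))*(-1) = (144*(-12))*(-1) = -1728*(-1) = 1728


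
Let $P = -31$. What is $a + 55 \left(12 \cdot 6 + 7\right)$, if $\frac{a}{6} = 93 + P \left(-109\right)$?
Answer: $25177$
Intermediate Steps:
$a = 20832$ ($a = 6 \left(93 - -3379\right) = 6 \left(93 + 3379\right) = 6 \cdot 3472 = 20832$)
$a + 55 \left(12 \cdot 6 + 7\right) = 20832 + 55 \left(12 \cdot 6 + 7\right) = 20832 + 55 \left(72 + 7\right) = 20832 + 55 \cdot 79 = 20832 + 4345 = 25177$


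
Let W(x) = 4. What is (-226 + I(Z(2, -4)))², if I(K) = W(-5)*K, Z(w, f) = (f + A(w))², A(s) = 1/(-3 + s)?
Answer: 15876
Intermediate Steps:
Z(w, f) = (f + 1/(-3 + w))²
I(K) = 4*K
(-226 + I(Z(2, -4)))² = (-226 + 4*(-4 + 1/(-3 + 2))²)² = (-226 + 4*(-4 + 1/(-1))²)² = (-226 + 4*(-4 - 1)²)² = (-226 + 4*(-5)²)² = (-226 + 4*25)² = (-226 + 100)² = (-126)² = 15876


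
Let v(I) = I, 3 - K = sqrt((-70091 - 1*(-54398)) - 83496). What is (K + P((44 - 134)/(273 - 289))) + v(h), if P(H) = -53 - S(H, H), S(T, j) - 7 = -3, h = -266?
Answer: -320 - 3*I*sqrt(11021) ≈ -320.0 - 314.94*I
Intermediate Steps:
S(T, j) = 4 (S(T, j) = 7 - 3 = 4)
K = 3 - 3*I*sqrt(11021) (K = 3 - sqrt((-70091 - 1*(-54398)) - 83496) = 3 - sqrt((-70091 + 54398) - 83496) = 3 - sqrt(-15693 - 83496) = 3 - sqrt(-99189) = 3 - 3*I*sqrt(11021) ≈ 3.0 - 314.94*I)
P(H) = -57 (P(H) = -53 - 1*4 = -53 - 4 = -57)
(K + P((44 - 134)/(273 - 289))) + v(h) = ((3 - 3*I*sqrt(11021)) - 57) - 266 = (-54 - 3*I*sqrt(11021)) - 266 = -320 - 3*I*sqrt(11021)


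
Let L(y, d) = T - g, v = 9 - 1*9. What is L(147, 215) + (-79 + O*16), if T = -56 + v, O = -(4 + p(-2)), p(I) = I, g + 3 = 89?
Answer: -253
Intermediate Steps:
g = 86 (g = -3 + 89 = 86)
v = 0 (v = 9 - 9 = 0)
O = -2 (O = -(4 - 2) = -1*2 = -2)
T = -56 (T = -56 + 0 = -56)
L(y, d) = -142 (L(y, d) = -56 - 1*86 = -56 - 86 = -142)
L(147, 215) + (-79 + O*16) = -142 + (-79 - 2*16) = -142 + (-79 - 32) = -142 - 111 = -253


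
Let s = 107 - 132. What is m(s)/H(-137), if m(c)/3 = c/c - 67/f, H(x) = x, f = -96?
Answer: -163/4384 ≈ -0.037181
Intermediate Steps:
s = -25
m(c) = 163/32 (m(c) = 3*(c/c - 67/(-96)) = 3*(1 - 67*(-1/96)) = 3*(1 + 67/96) = 3*(163/96) = 163/32)
m(s)/H(-137) = (163/32)/(-137) = (163/32)*(-1/137) = -163/4384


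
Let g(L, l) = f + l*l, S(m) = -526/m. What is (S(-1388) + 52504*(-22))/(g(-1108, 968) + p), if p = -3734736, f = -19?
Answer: 801630809/1941625314 ≈ 0.41287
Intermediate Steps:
g(L, l) = -19 + l² (g(L, l) = -19 + l*l = -19 + l²)
(S(-1388) + 52504*(-22))/(g(-1108, 968) + p) = (-526/(-1388) + 52504*(-22))/((-19 + 968²) - 3734736) = (-526*(-1/1388) - 1155088)/((-19 + 937024) - 3734736) = (263/694 - 1155088)/(937005 - 3734736) = -801630809/694/(-2797731) = -801630809/694*(-1/2797731) = 801630809/1941625314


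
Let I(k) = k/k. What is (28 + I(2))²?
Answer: 841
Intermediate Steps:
I(k) = 1
(28 + I(2))² = (28 + 1)² = 29² = 841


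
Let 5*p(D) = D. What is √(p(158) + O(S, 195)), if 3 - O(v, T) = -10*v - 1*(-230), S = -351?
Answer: I*√92635/5 ≈ 60.872*I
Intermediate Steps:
p(D) = D/5
O(v, T) = -227 + 10*v (O(v, T) = 3 - (-10*v - 1*(-230)) = 3 - (-10*v + 230) = 3 - (230 - 10*v) = 3 + (-230 + 10*v) = -227 + 10*v)
√(p(158) + O(S, 195)) = √((⅕)*158 + (-227 + 10*(-351))) = √(158/5 + (-227 - 3510)) = √(158/5 - 3737) = √(-18527/5) = I*√92635/5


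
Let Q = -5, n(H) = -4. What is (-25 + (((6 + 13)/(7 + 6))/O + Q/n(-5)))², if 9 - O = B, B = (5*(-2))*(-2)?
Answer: 186622921/327184 ≈ 570.39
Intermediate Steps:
B = 20 (B = -10*(-2) = 20)
O = -11 (O = 9 - 1*20 = 9 - 20 = -11)
(-25 + (((6 + 13)/(7 + 6))/O + Q/n(-5)))² = (-25 + (((6 + 13)/(7 + 6))/(-11) - 5/(-4)))² = (-25 + ((19/13)*(-1/11) - 5*(-¼)))² = (-25 + ((19*(1/13))*(-1/11) + 5/4))² = (-25 + ((19/13)*(-1/11) + 5/4))² = (-25 + (-19/143 + 5/4))² = (-25 + 639/572)² = (-13661/572)² = 186622921/327184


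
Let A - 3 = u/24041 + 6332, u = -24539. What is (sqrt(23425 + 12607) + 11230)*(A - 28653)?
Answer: -6025698809710/24041 - 4292572616*sqrt(563)/24041 ≈ -2.5488e+8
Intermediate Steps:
A = 152275196/24041 (A = 3 + (-24539/24041 + 6332) = 3 + 152203073/24041 = 152275196/24041 ≈ 6334.0)
(sqrt(23425 + 12607) + 11230)*(A - 28653) = (sqrt(23425 + 12607) + 11230)*(152275196/24041 - 28653) = (sqrt(36032) + 11230)*(-536571577/24041) = (8*sqrt(563) + 11230)*(-536571577/24041) = (11230 + 8*sqrt(563))*(-536571577/24041) = -6025698809710/24041 - 4292572616*sqrt(563)/24041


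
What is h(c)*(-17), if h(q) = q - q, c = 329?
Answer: 0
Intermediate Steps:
h(q) = 0
h(c)*(-17) = 0*(-17) = 0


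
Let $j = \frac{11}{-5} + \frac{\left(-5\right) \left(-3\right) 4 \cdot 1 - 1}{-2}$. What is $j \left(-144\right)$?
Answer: $\frac{22824}{5} \approx 4564.8$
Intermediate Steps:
$j = - \frac{317}{10}$ ($j = 11 \left(- \frac{1}{5}\right) + \left(15 \cdot 4 \cdot 1 - 1\right) \left(- \frac{1}{2}\right) = - \frac{11}{5} + \left(60 \cdot 1 - 1\right) \left(- \frac{1}{2}\right) = - \frac{11}{5} + \left(60 - 1\right) \left(- \frac{1}{2}\right) = - \frac{11}{5} + 59 \left(- \frac{1}{2}\right) = - \frac{11}{5} - \frac{59}{2} = - \frac{317}{10} \approx -31.7$)
$j \left(-144\right) = \left(- \frac{317}{10}\right) \left(-144\right) = \frac{22824}{5}$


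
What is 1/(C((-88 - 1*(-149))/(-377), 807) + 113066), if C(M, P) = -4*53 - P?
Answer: 1/112047 ≈ 8.9248e-6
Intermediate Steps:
C(M, P) = -212 - P
1/(C((-88 - 1*(-149))/(-377), 807) + 113066) = 1/((-212 - 1*807) + 113066) = 1/((-212 - 807) + 113066) = 1/(-1019 + 113066) = 1/112047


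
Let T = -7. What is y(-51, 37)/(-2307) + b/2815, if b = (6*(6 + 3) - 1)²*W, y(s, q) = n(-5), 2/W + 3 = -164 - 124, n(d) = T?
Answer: -2408857/629937885 ≈ -0.0038240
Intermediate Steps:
n(d) = -7
W = -2/291 (W = 2/(-3 + (-164 - 124)) = 2/(-3 - 288) = 2/(-291) = 2*(-1/291) = -2/291 ≈ -0.0068729)
y(s, q) = -7
b = -5618/291 (b = (6*(6 + 3) - 1)²*(-2/291) = (6*9 - 1)²*(-2/291) = (54 - 1)²*(-2/291) = 53²*(-2/291) = 2809*(-2/291) = -5618/291 ≈ -19.306)
y(-51, 37)/(-2307) + b/2815 = -7/(-2307) - 5618/291/2815 = -7*(-1/2307) - 5618/291*1/2815 = 7/2307 - 5618/819165 = -2408857/629937885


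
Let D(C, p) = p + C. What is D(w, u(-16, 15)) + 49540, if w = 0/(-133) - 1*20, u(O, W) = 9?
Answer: 49529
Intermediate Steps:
w = -20 (w = 0*(-1/133) - 20 = 0 - 20 = -20)
D(C, p) = C + p
D(w, u(-16, 15)) + 49540 = (-20 + 9) + 49540 = -11 + 49540 = 49529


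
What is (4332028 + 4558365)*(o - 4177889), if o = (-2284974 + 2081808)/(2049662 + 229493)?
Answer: -84654827182208425673/2279155 ≈ -3.7143e+13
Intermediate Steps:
o = -203166/2279155 ≈ -0.089141
(4332028 + 4558365)*(o - 4177889) = (4332028 + 4558365)*(-203166/2279155 - 4177889) = 8890393*(-9522056806961/2279155) = -84654827182208425673/2279155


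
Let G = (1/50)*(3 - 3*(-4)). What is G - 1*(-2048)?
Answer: 20483/10 ≈ 2048.3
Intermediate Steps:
G = 3/10 (G = (1*(1/50))*(3 + 12) = (1/50)*15 = 3/10 ≈ 0.30000)
G - 1*(-2048) = 3/10 - 1*(-2048) = 3/10 + 2048 = 20483/10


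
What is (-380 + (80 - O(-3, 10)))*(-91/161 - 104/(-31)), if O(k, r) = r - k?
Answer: -622557/713 ≈ -873.15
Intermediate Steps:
(-380 + (80 - O(-3, 10)))*(-91/161 - 104/(-31)) = (-380 + (80 - (10 - 1*(-3))))*(-91/161 - 104/(-31)) = (-380 + (80 - (10 + 3)))*(-91*1/161 - 104*(-1/31)) = (-380 + (80 - 1*13))*(-13/23 + 104/31) = (-380 + (80 - 13))*(1989/713) = (-380 + 67)*(1989/713) = -313*1989/713 = -622557/713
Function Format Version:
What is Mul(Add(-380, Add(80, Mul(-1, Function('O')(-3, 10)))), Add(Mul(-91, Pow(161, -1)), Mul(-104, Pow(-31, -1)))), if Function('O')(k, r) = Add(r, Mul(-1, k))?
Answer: Rational(-622557, 713) ≈ -873.15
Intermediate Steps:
Mul(Add(-380, Add(80, Mul(-1, Function('O')(-3, 10)))), Add(Mul(-91, Pow(161, -1)), Mul(-104, Pow(-31, -1)))) = Mul(Add(-380, Add(80, Mul(-1, Add(10, Mul(-1, -3))))), Add(Mul(-91, Pow(161, -1)), Mul(-104, Pow(-31, -1)))) = Mul(Add(-380, Add(80, Mul(-1, Add(10, 3)))), Add(Mul(-91, Rational(1, 161)), Mul(-104, Rational(-1, 31)))) = Mul(Add(-380, Add(80, Mul(-1, 13))), Add(Rational(-13, 23), Rational(104, 31))) = Mul(Add(-380, Add(80, -13)), Rational(1989, 713)) = Mul(Add(-380, 67), Rational(1989, 713)) = Mul(-313, Rational(1989, 713)) = Rational(-622557, 713)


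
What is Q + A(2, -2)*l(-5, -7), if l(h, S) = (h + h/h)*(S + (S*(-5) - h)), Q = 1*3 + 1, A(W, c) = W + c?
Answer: 4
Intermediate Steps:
Q = 4 (Q = 3 + 1 = 4)
l(h, S) = (1 + h)*(-h - 4*S) (l(h, S) = (h + 1)*(S + (-5*S - h)) = (1 + h)*(S + (-h - 5*S)) = (1 + h)*(-h - 4*S))
Q + A(2, -2)*l(-5, -7) = 4 + (2 - 2)*(-1*(-5) - 1*(-5)² - 4*(-7) - 4*(-7)*(-5)) = 4 + 0*(5 - 1*25 + 28 - 140) = 4 + 0*(5 - 25 + 28 - 140) = 4 + 0*(-132) = 4 + 0 = 4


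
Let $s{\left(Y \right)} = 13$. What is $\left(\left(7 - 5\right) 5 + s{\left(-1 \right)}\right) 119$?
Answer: $2737$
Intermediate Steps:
$\left(\left(7 - 5\right) 5 + s{\left(-1 \right)}\right) 119 = \left(\left(7 - 5\right) 5 + 13\right) 119 = \left(2 \cdot 5 + 13\right) 119 = \left(10 + 13\right) 119 = 23 \cdot 119 = 2737$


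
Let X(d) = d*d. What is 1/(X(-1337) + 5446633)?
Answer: 1/7234202 ≈ 1.3823e-7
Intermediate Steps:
X(d) = d²
1/(X(-1337) + 5446633) = 1/((-1337)² + 5446633) = 1/(1787569 + 5446633) = 1/7234202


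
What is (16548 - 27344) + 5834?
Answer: -4962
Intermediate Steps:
(16548 - 27344) + 5834 = -10796 + 5834 = -4962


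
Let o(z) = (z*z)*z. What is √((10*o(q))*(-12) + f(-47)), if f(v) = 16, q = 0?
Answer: 4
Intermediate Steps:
o(z) = z³ (o(z) = z²*z = z³)
√((10*o(q))*(-12) + f(-47)) = √((10*0³)*(-12) + 16) = √((10*0)*(-12) + 16) = √(0*(-12) + 16) = √(0 + 16) = √16 = 4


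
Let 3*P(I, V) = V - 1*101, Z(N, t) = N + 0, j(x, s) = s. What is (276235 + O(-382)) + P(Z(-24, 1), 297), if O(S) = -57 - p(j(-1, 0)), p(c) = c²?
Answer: 828730/3 ≈ 2.7624e+5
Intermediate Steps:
Z(N, t) = N
P(I, V) = -101/3 + V/3 (P(I, V) = (V - 1*101)/3 = (V - 101)/3 = (-101 + V)/3 = -101/3 + V/3)
O(S) = -57 (O(S) = -57 - 1*0² = -57 - 1*0 = -57 + 0 = -57)
(276235 + O(-382)) + P(Z(-24, 1), 297) = (276235 - 57) + (-101/3 + (⅓)*297) = 276178 + (-101/3 + 99) = 276178 + 196/3 = 828730/3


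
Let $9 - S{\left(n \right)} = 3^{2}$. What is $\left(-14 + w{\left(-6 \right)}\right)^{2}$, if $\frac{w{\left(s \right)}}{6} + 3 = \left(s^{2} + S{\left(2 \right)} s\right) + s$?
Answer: $21904$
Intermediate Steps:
$S{\left(n \right)} = 0$ ($S{\left(n \right)} = 9 - 3^{2} = 9 - 9 = 0$)
$w{\left(s \right)} = -18 + 6 s + 6 s^{2}$ ($w{\left(s \right)} = -18 + 6 \left(\left(s^{2} + 0 s\right) + s\right) = -18 + 6 \left(\left(s^{2} + 0\right) + s\right) = -18 + 6 \left(s^{2} + s\right) = -18 + 6 \left(s + s^{2}\right) = -18 + \left(6 s + 6 s^{2}\right) = -18 + 6 s + 6 s^{2}$)
$\left(-14 + w{\left(-6 \right)}\right)^{2} = \left(-14 + \left(-18 + 6 \left(-6\right) + 6 \left(-6\right)^{2}\right)\right)^{2} = \left(-14 - -162\right)^{2} = \left(-14 + 162\right)^{2} = 148^{2} = 21904$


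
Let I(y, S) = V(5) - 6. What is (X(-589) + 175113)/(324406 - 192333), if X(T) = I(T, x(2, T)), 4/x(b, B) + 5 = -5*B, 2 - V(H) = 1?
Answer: 175108/132073 ≈ 1.3258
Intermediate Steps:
V(H) = 1 (V(H) = 2 - 1*1 = 2 - 1 = 1)
x(b, B) = 4/(-5 - 5*B)
I(y, S) = -5 (I(y, S) = 1 - 6 = -5)
X(T) = -5
(X(-589) + 175113)/(324406 - 192333) = (-5 + 175113)/(324406 - 192333) = 175108/132073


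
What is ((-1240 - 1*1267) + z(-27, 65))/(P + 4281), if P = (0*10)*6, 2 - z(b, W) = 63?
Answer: -856/1427 ≈ -0.59986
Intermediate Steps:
z(b, W) = -61 (z(b, W) = 2 - 1*63 = 2 - 63 = -61)
P = 0 (P = 0*6 = 0)
((-1240 - 1*1267) + z(-27, 65))/(P + 4281) = ((-1240 - 1*1267) - 61)/(0 + 4281) = ((-1240 - 1267) - 61)/4281 = (-2507 - 61)*(1/4281) = -2568*1/4281 = -856/1427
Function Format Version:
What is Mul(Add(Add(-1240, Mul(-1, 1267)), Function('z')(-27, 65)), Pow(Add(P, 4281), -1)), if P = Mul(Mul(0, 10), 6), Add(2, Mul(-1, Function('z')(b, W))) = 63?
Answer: Rational(-856, 1427) ≈ -0.59986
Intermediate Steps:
Function('z')(b, W) = -61 (Function('z')(b, W) = Add(2, Mul(-1, 63)) = Add(2, -63) = -61)
P = 0 (P = Mul(0, 6) = 0)
Mul(Add(Add(-1240, Mul(-1, 1267)), Function('z')(-27, 65)), Pow(Add(P, 4281), -1)) = Mul(Add(Add(-1240, Mul(-1, 1267)), -61), Pow(Add(0, 4281), -1)) = Mul(Add(Add(-1240, -1267), -61), Pow(4281, -1)) = Mul(Add(-2507, -61), Rational(1, 4281)) = Mul(-2568, Rational(1, 4281)) = Rational(-856, 1427)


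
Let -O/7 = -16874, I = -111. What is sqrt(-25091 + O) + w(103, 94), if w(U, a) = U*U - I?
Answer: 10720 + sqrt(93027) ≈ 11025.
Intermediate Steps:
O = 118118 (O = -7*(-16874) = 118118)
w(U, a) = 111 + U**2 (w(U, a) = U*U - 1*(-111) = U**2 + 111 = 111 + U**2)
sqrt(-25091 + O) + w(103, 94) = sqrt(-25091 + 118118) + (111 + 103**2) = sqrt(93027) + (111 + 10609) = sqrt(93027) + 10720 = 10720 + sqrt(93027)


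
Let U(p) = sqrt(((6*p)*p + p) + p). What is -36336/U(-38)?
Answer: -18168*sqrt(2147)/2147 ≈ -392.09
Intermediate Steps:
U(p) = sqrt(2*p + 6*p**2) (U(p) = sqrt((6*p**2 + p) + p) = sqrt((p + 6*p**2) + p) = sqrt(2*p + 6*p**2))
-36336/U(-38) = -36336*sqrt(2147)/4294 = -18168*sqrt(2147)/2147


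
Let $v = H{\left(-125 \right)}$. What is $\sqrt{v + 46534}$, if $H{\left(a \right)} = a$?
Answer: $\sqrt{46409} \approx 215.43$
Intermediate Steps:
$v = -125$
$\sqrt{v + 46534} = \sqrt{-125 + 46534} = \sqrt{46409}$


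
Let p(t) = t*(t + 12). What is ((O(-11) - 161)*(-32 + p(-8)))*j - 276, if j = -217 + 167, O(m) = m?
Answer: -550676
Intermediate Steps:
j = -50
p(t) = t*(12 + t)
((O(-11) - 161)*(-32 + p(-8)))*j - 276 = ((-11 - 161)*(-32 - 8*(12 - 8)))*(-50) - 276 = -172*(-32 - 8*4)*(-50) - 276 = -172*(-32 - 32)*(-50) - 276 = -172*(-64)*(-50) - 276 = 11008*(-50) - 276 = -550400 - 276 = -550676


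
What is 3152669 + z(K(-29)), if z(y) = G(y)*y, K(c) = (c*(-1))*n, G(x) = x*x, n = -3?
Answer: 2494166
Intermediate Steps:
G(x) = x²
K(c) = 3*c (K(c) = (c*(-1))*(-3) = -c*(-3) = 3*c)
z(y) = y³ (z(y) = y²*y = y³)
3152669 + z(K(-29)) = 3152669 + (3*(-29))³ = 3152669 + (-87)³ = 3152669 - 658503 = 2494166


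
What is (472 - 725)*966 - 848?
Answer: -245246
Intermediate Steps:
(472 - 725)*966 - 848 = -253*966 - 848 = -244398 - 848 = -245246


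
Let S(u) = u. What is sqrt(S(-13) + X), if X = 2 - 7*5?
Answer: I*sqrt(46) ≈ 6.7823*I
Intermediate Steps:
X = -33 (X = 2 - 35 = -33)
sqrt(S(-13) + X) = sqrt(-13 - 33) = sqrt(-46) = I*sqrt(46)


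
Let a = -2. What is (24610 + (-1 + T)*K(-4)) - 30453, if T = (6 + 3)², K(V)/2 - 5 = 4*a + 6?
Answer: -5363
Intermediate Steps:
K(V) = 6 (K(V) = 10 + 2*(4*(-2) + 6) = 10 + 2*(-8 + 6) = 10 + 2*(-2) = 10 - 4 = 6)
T = 81 (T = 9² = 81)
(24610 + (-1 + T)*K(-4)) - 30453 = (24610 + (-1 + 81)*6) - 30453 = (24610 + 80*6) - 30453 = (24610 + 480) - 30453 = 25090 - 30453 = -5363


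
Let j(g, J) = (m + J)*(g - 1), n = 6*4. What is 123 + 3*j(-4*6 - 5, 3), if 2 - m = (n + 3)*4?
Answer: 9393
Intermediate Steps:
n = 24
m = -106 (m = 2 - (24 + 3)*4 = 2 - 27*4 = 2 - 1*108 = 2 - 108 = -106)
j(g, J) = (-1 + g)*(-106 + J) (j(g, J) = (-106 + J)*(g - 1) = (-106 + J)*(-1 + g) = (-1 + g)*(-106 + J))
123 + 3*j(-4*6 - 5, 3) = 123 + 3*(106 - 1*3 - 106*(-4*6 - 5) + 3*(-4*6 - 5)) = 123 + 3*(106 - 3 - 106*(-24 - 5) + 3*(-24 - 5)) = 123 + 3*(106 - 3 - 106*(-29) + 3*(-29)) = 123 + 3*(106 - 3 + 3074 - 87) = 123 + 3*3090 = 123 + 9270 = 9393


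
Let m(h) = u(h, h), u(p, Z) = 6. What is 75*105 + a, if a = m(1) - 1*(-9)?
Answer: 7890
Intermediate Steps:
m(h) = 6
a = 15 (a = 6 - 1*(-9) = 6 + 9 = 15)
75*105 + a = 75*105 + 15 = 7875 + 15 = 7890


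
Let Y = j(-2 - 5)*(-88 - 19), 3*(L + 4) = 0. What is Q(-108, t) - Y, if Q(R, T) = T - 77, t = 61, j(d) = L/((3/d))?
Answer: 2948/3 ≈ 982.67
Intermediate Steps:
L = -4 (L = -4 + (1/3)*0 = -4 + 0 = -4)
j(d) = -4*d/3
Y = -2996/3 (Y = (-4*(-2 - 5)/3)*(-88 - 19) = -4/3*(-7)*(-107) = (28/3)*(-107) = -2996/3 ≈ -998.67)
Q(R, T) = -77 + T
Q(-108, t) - Y = (-77 + 61) - 1*(-2996/3) = -16 + 2996/3 = 2948/3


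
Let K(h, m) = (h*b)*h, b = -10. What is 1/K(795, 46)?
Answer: -1/6320250 ≈ -1.5822e-7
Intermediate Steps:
K(h, m) = -10*h**2 (K(h, m) = (h*(-10))*h = (-10*h)*h = -10*h**2)
1/K(795, 46) = 1/(-10*795**2) = 1/(-10*632025) = 1/(-6320250) = -1/6320250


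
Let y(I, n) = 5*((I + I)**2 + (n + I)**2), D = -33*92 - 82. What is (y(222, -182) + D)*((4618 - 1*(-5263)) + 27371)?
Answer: 36900415624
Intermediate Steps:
D = -3118 (D = -3036 - 82 = -3118)
y(I, n) = 5*(I + n)**2 + 20*I**2 (y(I, n) = 5*((2*I)**2 + (I + n)**2) = 5*(4*I**2 + (I + n)**2) = 5*((I + n)**2 + 4*I**2) = 5*(I + n)**2 + 20*I**2)
(y(222, -182) + D)*((4618 - 1*(-5263)) + 27371) = ((5*(222 - 182)**2 + 20*222**2) - 3118)*((4618 - 1*(-5263)) + 27371) = ((5*40**2 + 20*49284) - 3118)*((4618 + 5263) + 27371) = ((5*1600 + 985680) - 3118)*(9881 + 27371) = ((8000 + 985680) - 3118)*37252 = (993680 - 3118)*37252 = 990562*37252 = 36900415624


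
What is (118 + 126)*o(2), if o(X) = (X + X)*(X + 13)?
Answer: 14640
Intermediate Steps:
o(X) = 2*X*(13 + X) (o(X) = (2*X)*(13 + X) = 2*X*(13 + X))
(118 + 126)*o(2) = (118 + 126)*(2*2*(13 + 2)) = 244*(2*2*15) = 244*60 = 14640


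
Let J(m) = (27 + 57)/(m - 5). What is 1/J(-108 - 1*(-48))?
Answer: -65/84 ≈ -0.77381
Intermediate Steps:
J(m) = 84/(-5 + m)
1/J(-108 - 1*(-48)) = 1/(84/(-5 + (-108 - 1*(-48)))) = 1/(84/(-5 + (-108 + 48))) = 1/(84/(-5 - 60)) = 1/(84/(-65)) = 1/(84*(-1/65)) = 1/(-84/65) = -65/84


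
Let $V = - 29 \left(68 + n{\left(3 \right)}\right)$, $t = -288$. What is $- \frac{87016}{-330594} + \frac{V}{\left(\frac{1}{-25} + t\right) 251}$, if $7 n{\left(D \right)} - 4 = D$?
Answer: $\frac{86907560533}{298766227947} \approx 0.29089$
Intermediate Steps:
$n{\left(D \right)} = \frac{4}{7} + \frac{D}{7}$
$V = -2001$ ($V = - 29 \left(68 + \left(\frac{4}{7} + \frac{1}{7} \cdot 3\right)\right) = - 29 \left(68 + \left(\frac{4}{7} + \frac{3}{7}\right)\right) = - 29 \left(68 + 1\right) = \left(-29\right) 69 = -2001$)
$- \frac{87016}{-330594} + \frac{V}{\left(\frac{1}{-25} + t\right) 251} = - \frac{87016}{-330594} - \frac{2001}{\left(\frac{1}{-25} - 288\right) 251} = \left(-87016\right) \left(- \frac{1}{330594}\right) - \frac{2001}{\left(- \frac{1}{25} - 288\right) 251} = \frac{43508}{165297} - \frac{2001}{\left(- \frac{7201}{25}\right) 251} = \frac{43508}{165297} - \frac{2001}{- \frac{1807451}{25}} = \frac{43508}{165297} - - \frac{50025}{1807451} = \frac{43508}{165297} + \frac{50025}{1807451} = \frac{86907560533}{298766227947}$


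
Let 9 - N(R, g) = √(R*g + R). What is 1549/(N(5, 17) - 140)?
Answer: -202919/17071 + 4647*√10/17071 ≈ -11.026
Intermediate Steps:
N(R, g) = 9 - √(R + R*g) (N(R, g) = 9 - √(R*g + R) = 9 - √(R + R*g))
1549/(N(5, 17) - 140) = 1549/((9 - √(5*(1 + 17))) - 140) = 1549/((9 - √(5*18)) - 140) = 1549/((9 - √90) - 140) = 1549/((9 - 3*√10) - 140) = 1549/(-131 - 3*√10)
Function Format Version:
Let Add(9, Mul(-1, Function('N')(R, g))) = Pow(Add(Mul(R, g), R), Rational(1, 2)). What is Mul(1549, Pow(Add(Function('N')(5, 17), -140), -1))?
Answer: Add(Rational(-202919, 17071), Mul(Rational(4647, 17071), Pow(10, Rational(1, 2)))) ≈ -11.026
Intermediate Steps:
Function('N')(R, g) = Add(9, Mul(-1, Pow(Add(R, Mul(R, g)), Rational(1, 2)))) (Function('N')(R, g) = Add(9, Mul(-1, Pow(Add(Mul(R, g), R), Rational(1, 2)))) = Add(9, Mul(-1, Pow(Add(R, Mul(R, g)), Rational(1, 2)))))
Mul(1549, Pow(Add(Function('N')(5, 17), -140), -1)) = Mul(1549, Pow(Add(Add(9, Mul(-1, Pow(Mul(5, Add(1, 17)), Rational(1, 2)))), -140), -1)) = Mul(1549, Pow(Add(Add(9, Mul(-1, Pow(Mul(5, 18), Rational(1, 2)))), -140), -1)) = Mul(1549, Pow(Add(Add(9, Mul(-1, Pow(90, Rational(1, 2)))), -140), -1)) = Mul(1549, Pow(Add(Add(9, Mul(-1, Mul(3, Pow(10, Rational(1, 2))))), -140), -1)) = Mul(1549, Pow(Add(Add(9, Mul(-3, Pow(10, Rational(1, 2)))), -140), -1)) = Mul(1549, Pow(Add(-131, Mul(-3, Pow(10, Rational(1, 2)))), -1))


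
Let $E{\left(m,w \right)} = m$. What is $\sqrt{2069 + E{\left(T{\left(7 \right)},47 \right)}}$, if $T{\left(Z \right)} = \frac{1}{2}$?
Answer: $\frac{\sqrt{8278}}{2} \approx 45.492$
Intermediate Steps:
$T{\left(Z \right)} = \frac{1}{2}$
$\sqrt{2069 + E{\left(T{\left(7 \right)},47 \right)}} = \sqrt{2069 + \frac{1}{2}} = \sqrt{\frac{4139}{2}} = \frac{\sqrt{8278}}{2}$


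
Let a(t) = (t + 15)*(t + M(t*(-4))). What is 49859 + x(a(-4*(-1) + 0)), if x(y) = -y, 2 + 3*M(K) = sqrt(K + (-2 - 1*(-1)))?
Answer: 149387/3 - 19*I*sqrt(17)/3 ≈ 49796.0 - 26.113*I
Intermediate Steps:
M(K) = -2/3 + sqrt(-1 + K)/3 (M(K) = -2/3 + sqrt(K + (-2 - 1*(-1)))/3 = -2/3 + sqrt(K + (-2 + 1))/3 = -2/3 + sqrt(K - 1)/3 = -2/3 + sqrt(-1 + K)/3)
a(t) = (15 + t)*(-2/3 + t + sqrt(-1 - 4*t)/3) (a(t) = (t + 15)*(t + (-2/3 + sqrt(-1 + t*(-4))/3)) = (15 + t)*(t + (-2/3 + sqrt(-1 - 4*t)/3)) = (15 + t)*(-2/3 + t + sqrt(-1 - 4*t)/3))
49859 + x(a(-4*(-1) + 0)) = 49859 - (-10 + (-4*(-1) + 0)**2 + 5*sqrt(-1 - 4*(-4*(-1) + 0)) + 43*(-4*(-1) + 0)/3 + (-4*(-1) + 0)*sqrt(-1 - 4*(-4*(-1) + 0))/3) = 49859 - (-10 + (4 + 0)**2 + 5*sqrt(-1 - 4*(4 + 0)) + 43*(4 + 0)/3 + (4 + 0)*sqrt(-1 - 4*(4 + 0))/3) = 49859 - (-10 + 4**2 + 5*sqrt(-1 - 4*4) + (43/3)*4 + (1/3)*4*sqrt(-1 - 4*4)) = 49859 - (-10 + 16 + 5*sqrt(-1 - 16) + 172/3 + (1/3)*4*sqrt(-1 - 16)) = 49859 - (-10 + 16 + 5*sqrt(-17) + 172/3 + (1/3)*4*sqrt(-17)) = 49859 - (-10 + 16 + 5*(I*sqrt(17)) + 172/3 + (1/3)*4*(I*sqrt(17))) = 49859 - (-10 + 16 + 5*I*sqrt(17) + 172/3 + 4*I*sqrt(17)/3) = 49859 - (190/3 + 19*I*sqrt(17)/3) = 49859 + (-190/3 - 19*I*sqrt(17)/3) = 149387/3 - 19*I*sqrt(17)/3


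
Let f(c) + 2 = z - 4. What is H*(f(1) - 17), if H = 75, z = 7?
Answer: -1200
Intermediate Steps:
f(c) = 1 (f(c) = -2 + (7 - 4) = -2 + 3 = 1)
H*(f(1) - 17) = 75*(1 - 17) = 75*(-16) = -1200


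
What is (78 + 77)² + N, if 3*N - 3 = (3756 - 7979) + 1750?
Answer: 69605/3 ≈ 23202.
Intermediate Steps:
N = -2470/3 (N = 1 + ((3756 - 7979) + 1750)/3 = 1 + (-4223 + 1750)/3 = 1 + (⅓)*(-2473) = 1 - 2473/3 = -2470/3 ≈ -823.33)
(78 + 77)² + N = (78 + 77)² - 2470/3 = 155² - 2470/3 = 24025 - 2470/3 = 69605/3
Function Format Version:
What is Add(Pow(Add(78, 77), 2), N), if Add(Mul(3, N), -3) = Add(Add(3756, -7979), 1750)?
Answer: Rational(69605, 3) ≈ 23202.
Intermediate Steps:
N = Rational(-2470, 3) (N = Add(1, Mul(Rational(1, 3), Add(Add(3756, -7979), 1750))) = Add(1, Mul(Rational(1, 3), Add(-4223, 1750))) = Add(1, Mul(Rational(1, 3), -2473)) = Add(1, Rational(-2473, 3)) = Rational(-2470, 3) ≈ -823.33)
Add(Pow(Add(78, 77), 2), N) = Add(Pow(Add(78, 77), 2), Rational(-2470, 3)) = Add(Pow(155, 2), Rational(-2470, 3)) = Add(24025, Rational(-2470, 3)) = Rational(69605, 3)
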